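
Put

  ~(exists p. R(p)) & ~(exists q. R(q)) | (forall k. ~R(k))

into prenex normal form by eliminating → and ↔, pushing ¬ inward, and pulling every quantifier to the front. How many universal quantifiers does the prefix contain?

Move each ¬ inward, flipping quantifiers it crosses:
  (forall p. ~R(p)) & (forall q. ~R(q)) | (forall k. ~R(k))
All bound variables are already distinct, so no renaming is needed.
Pull the quantifiers to the front (each side's bound variable is not free in the other side):
  forall p. forall q. forall k. (~R(p) & ~R(q) | ~R(k))
The prefix is forall p forall q forall k: 3 universal, 0 existential.

3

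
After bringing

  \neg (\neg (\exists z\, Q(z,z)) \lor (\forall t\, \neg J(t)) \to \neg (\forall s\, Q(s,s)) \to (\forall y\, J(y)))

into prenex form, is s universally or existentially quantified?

existential

First replace A → B with ¬A ∨ B.
  \neg (\neg (\neg (\exists z\, Q(z,z)) \lor (\forall t\, \neg J(t))) \lor \neg \neg (\forall s\, Q(s,s)) \lor (\forall y\, J(y)))
Move each ¬ inward, flipping quantifiers it crosses:
  ((\forall z\, \neg Q(z,z)) \lor (\forall t\, \neg J(t))) \land (\exists s\, \neg Q(s,s)) \land (\exists y\, \neg J(y))
Finally move all quantifiers to the prefix:
  \forall z\, \forall t\, \exists s\, \exists y\, ((\neg Q(z,z) \lor \neg J(t)) \land \neg Q(s,s) \land \neg J(y))
The quantifier \forall s sits under an odd number of negations (counting the antecedent side of each →), so it flips to \exists s.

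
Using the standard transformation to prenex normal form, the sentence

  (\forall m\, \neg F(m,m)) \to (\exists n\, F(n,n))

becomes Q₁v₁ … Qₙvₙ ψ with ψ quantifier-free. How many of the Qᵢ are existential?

Eliminate → and ↔ using ¬ and ∨.
  \neg (\forall m\, \neg F(m,m)) \lor (\exists n\, F(n,n))
Drive negations inward (¬∀x A ≡ ∃x ¬A, ¬∃x A ≡ ∀x ¬A, De Morgan for ∧/∨):
  (\exists m\, F(m,m)) \lor (\exists n\, F(n,n))
All bound variables are already distinct, so no renaming is needed.
Pull the quantifiers to the front (each side's bound variable is not free in the other side):
  \exists m\, \exists n\, (F(m,m) \lor F(n,n))
The prefix is \exists m \exists n: 0 universal, 2 existential.

2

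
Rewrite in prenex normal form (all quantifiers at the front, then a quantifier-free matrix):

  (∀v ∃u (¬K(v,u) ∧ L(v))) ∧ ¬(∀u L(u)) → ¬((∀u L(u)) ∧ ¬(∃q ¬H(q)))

∃v ∀u ∀w ∃s ∃q (K(v,u) ∨ ¬L(v) ∨ L(w) ∨ ¬L(s) ∨ ¬H(q))

Rewrite implications/biconditionals: A → B as ¬A ∨ B.
  ¬((∀v ∃u (¬K(v,u) ∧ L(v))) ∧ ¬(∀u L(u))) ∨ ¬((∀u L(u)) ∧ ¬(∃q ¬H(q)))
Drive negations inward (¬∀x A ≡ ∃x ¬A, ¬∃x A ≡ ∀x ¬A, De Morgan for ∧/∨):
  (∃v ∀u (K(v,u) ∨ ¬L(v))) ∨ (∀u L(u)) ∨ (∃u ¬L(u)) ∨ (∃q ¬H(q))
Give each quantifier a distinct variable: u↦w, u↦s.
  (∃v ∀u (K(v,u) ∨ ¬L(v))) ∨ (∀w L(w)) ∨ (∃s ¬L(s)) ∨ (∃q ¬H(q))
Extract every quantifier outward, since the variables are now distinct and don't occur free across branches:
  ∃v ∀u ∀w ∃s ∃q (K(v,u) ∨ ¬L(v) ∨ L(w) ∨ ¬L(s) ∨ ¬H(q))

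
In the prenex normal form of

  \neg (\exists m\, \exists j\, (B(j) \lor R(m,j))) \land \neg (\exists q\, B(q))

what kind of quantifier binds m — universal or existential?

Drive negations inward (¬∀x A ≡ ∃x ¬A, ¬∃x A ≡ ∀x ¬A, De Morgan for ∧/∨):
  (\forall m\, \forall j\, (\neg B(j) \land \neg R(m,j))) \land (\forall q\, \neg B(q))
Pull the quantifiers to the front (each side's bound variable is not free in the other side):
  \forall m\, \forall j\, \forall q\, (\neg B(j) \land \neg R(m,j) \land \neg B(q))
The quantifier \exists m sits under an odd number of negations, so it flips to \forall m.

universal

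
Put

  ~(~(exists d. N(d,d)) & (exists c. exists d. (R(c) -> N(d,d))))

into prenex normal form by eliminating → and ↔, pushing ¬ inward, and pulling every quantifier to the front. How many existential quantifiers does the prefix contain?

First replace A → B with ¬A ∨ B.
  ~(~(exists d. N(d,d)) & (exists c. exists d. (~R(c) | N(d,d))))
Move each ¬ inward, flipping quantifiers it crosses:
  (exists d. N(d,d)) | (forall c. forall d. (R(c) & ~N(d,d)))
Give each quantifier a distinct variable: d↦y.
  (exists d. N(d,d)) | (forall c. forall y. (R(c) & ~N(y,y)))
Extract every quantifier outward, since the variables are now distinct and don't occur free across branches:
  exists d. forall c. forall y. (N(d,d) | R(c) & ~N(y,y))
The prefix is exists d forall c forall y: 2 universal, 1 existential.

1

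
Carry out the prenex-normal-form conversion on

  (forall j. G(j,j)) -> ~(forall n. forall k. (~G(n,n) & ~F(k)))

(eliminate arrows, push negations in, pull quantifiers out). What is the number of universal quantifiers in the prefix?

First replace A → B with ¬A ∨ B.
  ~(forall j. G(j,j)) | ~(forall n. forall k. (~G(n,n) & ~F(k)))
Drive negations inward (¬∀x A ≡ ∃x ¬A, ¬∃x A ≡ ∀x ¬A, De Morgan for ∧/∨):
  (exists j. ~G(j,j)) | (exists n. exists k. (G(n,n) | F(k)))
All bound variables are already distinct, so no renaming is needed.
Finally move all quantifiers to the prefix:
  exists j. exists n. exists k. (~G(j,j) | G(n,n) | F(k))
The prefix is exists j exists n exists k: 0 universal, 3 existential.

0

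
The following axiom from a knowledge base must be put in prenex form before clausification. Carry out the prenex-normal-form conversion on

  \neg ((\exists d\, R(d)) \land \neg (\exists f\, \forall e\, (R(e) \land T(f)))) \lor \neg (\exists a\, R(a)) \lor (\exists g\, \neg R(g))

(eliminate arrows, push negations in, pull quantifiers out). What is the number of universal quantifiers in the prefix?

3

Move each ¬ inward, flipping quantifiers it crosses:
  (\forall d\, \neg R(d)) \lor (\exists f\, \forall e\, (R(e) \land T(f))) \lor (\forall a\, \neg R(a)) \lor (\exists g\, \neg R(g))
All bound variables are already distinct, so no renaming is needed.
Pull the quantifiers to the front (each side's bound variable is not free in the other side):
  \forall d\, \exists f\, \forall e\, \forall a\, \exists g\, (\neg R(d) \lor R(e) \land T(f) \lor \neg R(a) \lor \neg R(g))
The prefix is \forall d \exists f \forall e \forall a \exists g: 3 universal, 2 existential.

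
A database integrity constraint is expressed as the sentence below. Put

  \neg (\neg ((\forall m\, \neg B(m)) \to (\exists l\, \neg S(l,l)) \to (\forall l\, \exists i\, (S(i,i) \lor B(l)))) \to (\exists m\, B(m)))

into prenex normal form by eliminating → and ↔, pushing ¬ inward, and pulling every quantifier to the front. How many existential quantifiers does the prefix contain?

2

First replace A → B with ¬A ∨ B.
  \neg (\neg \neg (\neg (\forall m\, \neg B(m)) \lor \neg (\exists l\, \neg S(l,l)) \lor (\forall l\, \exists i\, (S(i,i) \lor B(l)))) \lor (\exists m\, B(m)))
Move each ¬ inward, flipping quantifiers it crosses:
  (\forall m\, \neg B(m)) \land (\exists l\, \neg S(l,l)) \land (\exists l\, \forall i\, (\neg S(i,i) \land \neg B(l))) \land (\forall m\, \neg B(m))
Rename bound variables to avoid capture: l↦b, m↦x1.
  (\forall m\, \neg B(m)) \land (\exists l\, \neg S(l,l)) \land (\exists b\, \forall i\, (\neg S(i,i) \land \neg B(b))) \land (\forall x1\, \neg B(x1))
Extract every quantifier outward, since the variables are now distinct and don't occur free across branches:
  \forall m\, \exists l\, \exists b\, \forall i\, \forall x1\, (\neg B(m) \land \neg S(l,l) \land \neg S(i,i) \land \neg B(b) \land \neg B(x1))
The prefix is \forall m \exists l \exists b \forall i \forall x1: 3 universal, 2 existential.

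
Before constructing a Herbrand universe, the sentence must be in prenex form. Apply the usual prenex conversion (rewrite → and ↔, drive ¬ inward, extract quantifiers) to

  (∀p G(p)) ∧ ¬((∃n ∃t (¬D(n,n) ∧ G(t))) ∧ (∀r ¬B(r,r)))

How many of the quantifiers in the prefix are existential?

1

Move each ¬ inward, flipping quantifiers it crosses:
  (∀p G(p)) ∧ ((∀n ∀t (D(n,n) ∨ ¬G(t))) ∨ (∃r B(r,r)))
All bound variables are already distinct, so no renaming is needed.
Finally move all quantifiers to the prefix:
  ∀p ∀n ∀t ∃r (G(p) ∧ (D(n,n) ∨ ¬G(t) ∨ B(r,r)))
The prefix is ∀p ∀n ∀t ∃r: 3 universal, 1 existential.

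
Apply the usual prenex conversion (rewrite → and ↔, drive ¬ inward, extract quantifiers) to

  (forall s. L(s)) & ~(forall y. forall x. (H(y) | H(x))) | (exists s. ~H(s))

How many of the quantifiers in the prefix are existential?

3

Drive negations inward (¬∀x A ≡ ∃x ¬A, ¬∃x A ≡ ∀x ¬A, De Morgan for ∧/∨):
  (forall s. L(s)) & (exists y. exists x. (~H(y) & ~H(x))) | (exists s. ~H(s))
Standardize variables apart so no two quantifiers bind the same name: s↦w1.
  (forall s. L(s)) & (exists y. exists x. (~H(y) & ~H(x))) | (exists w1. ~H(w1))
Extract every quantifier outward, since the variables are now distinct and don't occur free across branches:
  forall s. exists y. exists x. exists w1. (L(s) & ~H(y) & ~H(x) | ~H(w1))
The prefix is forall s exists y exists x exists w1: 1 universal, 3 existential.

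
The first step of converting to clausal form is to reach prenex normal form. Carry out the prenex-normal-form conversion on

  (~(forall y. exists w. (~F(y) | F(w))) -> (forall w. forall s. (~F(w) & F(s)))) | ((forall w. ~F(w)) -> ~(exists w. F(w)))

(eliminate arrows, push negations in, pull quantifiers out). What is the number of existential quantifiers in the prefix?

Rewrite implications/biconditionals: A → B as ¬A ∨ B.
  ~~(forall y. exists w. (~F(y) | F(w))) | (forall w. forall s. (~F(w) & F(s))) | ~(forall w. ~F(w)) | ~(exists w. F(w))
Push ¬ through the quantifiers and connectives to reach negation normal form:
  (forall y. exists w. (~F(y) | F(w))) | (forall w. forall s. (~F(w) & F(s))) | (exists w. F(w)) | (forall w. ~F(w))
Standardize variables apart so no two quantifiers bind the same name: w↦y1, w↦q, w↦u1.
  (forall y. exists w. (~F(y) | F(w))) | (forall y1. forall s. (~F(y1) & F(s))) | (exists q. F(q)) | (forall u1. ~F(u1))
Pull the quantifiers to the front (each side's bound variable is not free in the other side):
  forall y. exists w. forall y1. forall s. exists q. forall u1. (~F(y) | F(w) | ~F(y1) & F(s) | F(q) | ~F(u1))
The prefix is forall y exists w forall y1 forall s exists q forall u1: 4 universal, 2 existential.

2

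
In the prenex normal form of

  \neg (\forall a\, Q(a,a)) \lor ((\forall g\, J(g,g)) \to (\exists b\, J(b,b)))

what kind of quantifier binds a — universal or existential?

existential

Rewrite implications/biconditionals: A → B as ¬A ∨ B.
  \neg (\forall a\, Q(a,a)) \lor \neg (\forall g\, J(g,g)) \lor (\exists b\, J(b,b))
Move each ¬ inward, flipping quantifiers it crosses:
  (\exists a\, \neg Q(a,a)) \lor (\exists g\, \neg J(g,g)) \lor (\exists b\, J(b,b))
Extract every quantifier outward, since the variables are now distinct and don't occur free across branches:
  \exists a\, \exists g\, \exists b\, (\neg Q(a,a) \lor \neg J(g,g) \lor J(b,b))
The quantifier \forall a sits under an odd number of negations (counting the antecedent side of each →), so it flips to \exists a.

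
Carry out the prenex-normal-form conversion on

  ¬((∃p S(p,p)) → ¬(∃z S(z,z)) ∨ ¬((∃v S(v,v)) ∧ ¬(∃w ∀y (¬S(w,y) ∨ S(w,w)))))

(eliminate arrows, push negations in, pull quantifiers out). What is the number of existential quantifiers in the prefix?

First replace A → B with ¬A ∨ B.
  ¬(¬(∃p S(p,p)) ∨ ¬(∃z S(z,z)) ∨ ¬((∃v S(v,v)) ∧ ¬(∃w ∀y (¬S(w,y) ∨ S(w,w)))))
Move each ¬ inward, flipping quantifiers it crosses:
  (∃p S(p,p)) ∧ (∃z S(z,z)) ∧ (∃v S(v,v)) ∧ (∀w ∃y (S(w,y) ∧ ¬S(w,w)))
Pull the quantifiers to the front (each side's bound variable is not free in the other side):
  ∃p ∃z ∃v ∀w ∃y (S(p,p) ∧ S(z,z) ∧ S(v,v) ∧ S(w,y) ∧ ¬S(w,w))
The prefix is ∃p ∃z ∃v ∀w ∃y: 1 universal, 4 existential.

4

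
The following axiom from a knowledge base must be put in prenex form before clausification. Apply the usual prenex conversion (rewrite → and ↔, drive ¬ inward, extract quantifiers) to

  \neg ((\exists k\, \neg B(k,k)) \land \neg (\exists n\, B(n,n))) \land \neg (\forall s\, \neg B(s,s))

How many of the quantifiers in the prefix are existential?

2

Push ¬ through the quantifiers and connectives to reach negation normal form:
  ((\forall k\, B(k,k)) \lor (\exists n\, B(n,n))) \land (\exists s\, B(s,s))
Finally move all quantifiers to the prefix:
  \forall k\, \exists n\, \exists s\, ((B(k,k) \lor B(n,n)) \land B(s,s))
The prefix is \forall k \exists n \exists s: 1 universal, 2 existential.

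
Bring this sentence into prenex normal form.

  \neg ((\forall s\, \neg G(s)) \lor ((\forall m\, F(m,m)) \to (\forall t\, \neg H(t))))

Eliminate → and ↔ using ¬ and ∨.
  \neg ((\forall s\, \neg G(s)) \lor \neg (\forall m\, F(m,m)) \lor (\forall t\, \neg H(t)))
Drive negations inward (¬∀x A ≡ ∃x ¬A, ¬∃x A ≡ ∀x ¬A, De Morgan for ∧/∨):
  (\exists s\, G(s)) \land (\forall m\, F(m,m)) \land (\exists t\, H(t))
Pull the quantifiers to the front (each side's bound variable is not free in the other side):
  \exists s\, \forall m\, \exists t\, (G(s) \land F(m,m) \land H(t))

\exists s\, \forall m\, \exists t\, (G(s) \land F(m,m) \land H(t))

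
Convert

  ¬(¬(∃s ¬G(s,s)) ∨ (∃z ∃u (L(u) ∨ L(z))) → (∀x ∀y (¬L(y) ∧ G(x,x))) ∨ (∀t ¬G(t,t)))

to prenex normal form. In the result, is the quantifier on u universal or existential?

existential

First replace A → B with ¬A ∨ B.
  ¬(¬(¬(∃s ¬G(s,s)) ∨ (∃z ∃u (L(u) ∨ L(z)))) ∨ (∀x ∀y (¬L(y) ∧ G(x,x))) ∨ (∀t ¬G(t,t)))
Drive negations inward (¬∀x A ≡ ∃x ¬A, ¬∃x A ≡ ∀x ¬A, De Morgan for ∧/∨):
  ((∀s G(s,s)) ∨ (∃z ∃u (L(u) ∨ L(z)))) ∧ (∃x ∃y (L(y) ∨ ¬G(x,x))) ∧ (∃t G(t,t))
Finally move all quantifiers to the prefix:
  ∀s ∃z ∃u ∃x ∃y ∃t ((G(s,s) ∨ L(u) ∨ L(z)) ∧ (L(y) ∨ ¬G(x,x)) ∧ G(t,t))
The quantifier ∃u sits under an even number of negations (counting the antecedent side of each →), so it remains existential.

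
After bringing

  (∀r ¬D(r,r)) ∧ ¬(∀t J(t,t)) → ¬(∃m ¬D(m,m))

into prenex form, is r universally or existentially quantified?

existential

Rewrite implications/biconditionals: A → B as ¬A ∨ B.
  ¬((∀r ¬D(r,r)) ∧ ¬(∀t J(t,t))) ∨ ¬(∃m ¬D(m,m))
Drive negations inward (¬∀x A ≡ ∃x ¬A, ¬∃x A ≡ ∀x ¬A, De Morgan for ∧/∨):
  (∃r D(r,r)) ∨ (∀t J(t,t)) ∨ (∀m D(m,m))
All bound variables are already distinct, so no renaming is needed.
Extract every quantifier outward, since the variables are now distinct and don't occur free across branches:
  ∃r ∀t ∀m (D(r,r) ∨ J(t,t) ∨ D(m,m))
The quantifier ∀r sits under an odd number of negations (counting the antecedent side of each →), so it flips to ∃r.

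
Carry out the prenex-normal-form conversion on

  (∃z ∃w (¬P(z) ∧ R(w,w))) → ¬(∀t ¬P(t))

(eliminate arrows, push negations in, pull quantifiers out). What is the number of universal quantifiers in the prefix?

2

First replace A → B with ¬A ∨ B.
  ¬(∃z ∃w (¬P(z) ∧ R(w,w))) ∨ ¬(∀t ¬P(t))
Push ¬ through the quantifiers and connectives to reach negation normal form:
  (∀z ∀w (P(z) ∨ ¬R(w,w))) ∨ (∃t P(t))
All bound variables are already distinct, so no renaming is needed.
Pull the quantifiers to the front (each side's bound variable is not free in the other side):
  ∀z ∀w ∃t (P(z) ∨ ¬R(w,w) ∨ P(t))
The prefix is ∀z ∀w ∃t: 2 universal, 1 existential.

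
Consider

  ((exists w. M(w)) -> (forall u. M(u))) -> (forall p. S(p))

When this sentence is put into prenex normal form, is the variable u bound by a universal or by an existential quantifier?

existential

Eliminate → and ↔ using ¬ and ∨.
  ~(~(exists w. M(w)) | (forall u. M(u))) | (forall p. S(p))
Push ¬ through the quantifiers and connectives to reach negation normal form:
  (exists w. M(w)) & (exists u. ~M(u)) | (forall p. S(p))
All bound variables are already distinct, so no renaming is needed.
Pull the quantifiers to the front (each side's bound variable is not free in the other side):
  exists w. exists u. forall p. (M(w) & ~M(u) | S(p))
The quantifier forall u sits under an odd number of negations (counting the antecedent side of each →), so it flips to exists u.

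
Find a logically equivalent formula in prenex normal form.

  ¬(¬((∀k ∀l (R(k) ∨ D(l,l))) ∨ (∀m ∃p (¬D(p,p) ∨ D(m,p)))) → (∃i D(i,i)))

Rewrite implications/biconditionals: A → B as ¬A ∨ B.
  ¬(¬¬((∀k ∀l (R(k) ∨ D(l,l))) ∨ (∀m ∃p (¬D(p,p) ∨ D(m,p)))) ∨ (∃i D(i,i)))
Move each ¬ inward, flipping quantifiers it crosses:
  (∃k ∃l (¬R(k) ∧ ¬D(l,l))) ∧ (∃m ∀p (D(p,p) ∧ ¬D(m,p))) ∧ (∀i ¬D(i,i))
Finally move all quantifiers to the prefix:
  ∃k ∃l ∃m ∀p ∀i (¬R(k) ∧ ¬D(l,l) ∧ D(p,p) ∧ ¬D(m,p) ∧ ¬D(i,i))

∃k ∃l ∃m ∀p ∀i (¬R(k) ∧ ¬D(l,l) ∧ D(p,p) ∧ ¬D(m,p) ∧ ¬D(i,i))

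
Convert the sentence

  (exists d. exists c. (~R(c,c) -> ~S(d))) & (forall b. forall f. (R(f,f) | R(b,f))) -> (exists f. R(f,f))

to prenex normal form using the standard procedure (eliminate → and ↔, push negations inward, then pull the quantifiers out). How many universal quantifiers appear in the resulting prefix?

2

First replace A → B with ¬A ∨ B.
  ~((exists d. exists c. (~~R(c,c) | ~S(d))) & (forall b. forall f. (R(f,f) | R(b,f)))) | (exists f. R(f,f))
Move each ¬ inward, flipping quantifiers it crosses:
  (forall d. forall c. (~R(c,c) & S(d))) | (exists b. exists f. (~R(f,f) & ~R(b,f))) | (exists f. R(f,f))
Rename bound variables to avoid capture: f↦w1.
  (forall d. forall c. (~R(c,c) & S(d))) | (exists b. exists f. (~R(f,f) & ~R(b,f))) | (exists w1. R(w1,w1))
Extract every quantifier outward, since the variables are now distinct and don't occur free across branches:
  forall d. forall c. exists b. exists f. exists w1. (~R(c,c) & S(d) | ~R(f,f) & ~R(b,f) | R(w1,w1))
The prefix is forall d forall c exists b exists f exists w1: 2 universal, 3 existential.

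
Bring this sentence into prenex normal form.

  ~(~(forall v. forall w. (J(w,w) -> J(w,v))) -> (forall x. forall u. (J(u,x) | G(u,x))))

exists v. exists w. exists x. exists u. (J(w,w) & ~J(w,v) & ~J(u,x) & ~G(u,x))

Eliminate → and ↔ using ¬ and ∨.
  ~(~~(forall v. forall w. (~J(w,w) | J(w,v))) | (forall x. forall u. (J(u,x) | G(u,x))))
Drive negations inward (¬∀x A ≡ ∃x ¬A, ¬∃x A ≡ ∀x ¬A, De Morgan for ∧/∨):
  (exists v. exists w. (J(w,w) & ~J(w,v))) & (exists x. exists u. (~J(u,x) & ~G(u,x)))
Pull the quantifiers to the front (each side's bound variable is not free in the other side):
  exists v. exists w. exists x. exists u. (J(w,w) & ~J(w,v) & ~J(u,x) & ~G(u,x))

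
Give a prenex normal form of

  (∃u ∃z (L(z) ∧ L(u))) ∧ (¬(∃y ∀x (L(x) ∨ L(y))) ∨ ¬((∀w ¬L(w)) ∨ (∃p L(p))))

∃u ∃z ∀y ∃x ∃w ∀p (L(z) ∧ L(u) ∧ (¬L(x) ∧ ¬L(y) ∨ L(w) ∧ ¬L(p)))

Push ¬ through the quantifiers and connectives to reach negation normal form:
  (∃u ∃z (L(z) ∧ L(u))) ∧ ((∀y ∃x (¬L(x) ∧ ¬L(y))) ∨ (∃w L(w)) ∧ (∀p ¬L(p)))
Extract every quantifier outward, since the variables are now distinct and don't occur free across branches:
  ∃u ∃z ∀y ∃x ∃w ∀p (L(z) ∧ L(u) ∧ (¬L(x) ∧ ¬L(y) ∨ L(w) ∧ ¬L(p)))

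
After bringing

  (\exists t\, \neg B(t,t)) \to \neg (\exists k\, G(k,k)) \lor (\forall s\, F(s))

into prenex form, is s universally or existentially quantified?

universal

First replace A → B with ¬A ∨ B.
  \neg (\exists t\, \neg B(t,t)) \lor \neg (\exists k\, G(k,k)) \lor (\forall s\, F(s))
Push ¬ through the quantifiers and connectives to reach negation normal form:
  (\forall t\, B(t,t)) \lor (\forall k\, \neg G(k,k)) \lor (\forall s\, F(s))
All bound variables are already distinct, so no renaming is needed.
Extract every quantifier outward, since the variables are now distinct and don't occur free across branches:
  \forall t\, \forall k\, \forall s\, (B(t,t) \lor \neg G(k,k) \lor F(s))
The quantifier \forall s sits under an even number of negations (counting the antecedent side of each →), so it remains universal.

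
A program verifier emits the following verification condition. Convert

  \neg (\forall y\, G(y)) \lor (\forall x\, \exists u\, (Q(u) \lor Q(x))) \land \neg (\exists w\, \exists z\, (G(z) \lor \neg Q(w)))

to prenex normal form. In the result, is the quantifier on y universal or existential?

Drive negations inward (¬∀x A ≡ ∃x ¬A, ¬∃x A ≡ ∀x ¬A, De Morgan for ∧/∨):
  (\exists y\, \neg G(y)) \lor (\forall x\, \exists u\, (Q(u) \lor Q(x))) \land (\forall w\, \forall z\, (\neg G(z) \land Q(w)))
Finally move all quantifiers to the prefix:
  \exists y\, \forall x\, \exists u\, \forall w\, \forall z\, (\neg G(y) \lor (Q(u) \lor Q(x)) \land \neg G(z) \land Q(w))
The quantifier \forall y sits under an odd number of negations, so it flips to \exists y.

existential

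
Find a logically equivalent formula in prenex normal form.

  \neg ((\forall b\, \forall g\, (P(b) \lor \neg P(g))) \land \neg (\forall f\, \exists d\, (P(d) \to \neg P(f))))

\exists b\, \exists g\, \forall f\, \exists d\, (\neg P(b) \land P(g) \lor \neg P(d) \lor \neg P(f))

Rewrite implications/biconditionals: A → B as ¬A ∨ B.
  \neg ((\forall b\, \forall g\, (P(b) \lor \neg P(g))) \land \neg (\forall f\, \exists d\, (\neg P(d) \lor \neg P(f))))
Drive negations inward (¬∀x A ≡ ∃x ¬A, ¬∃x A ≡ ∀x ¬A, De Morgan for ∧/∨):
  (\exists b\, \exists g\, (\neg P(b) \land P(g))) \lor (\forall f\, \exists d\, (\neg P(d) \lor \neg P(f)))
All bound variables are already distinct, so no renaming is needed.
Pull the quantifiers to the front (each side's bound variable is not free in the other side):
  \exists b\, \exists g\, \forall f\, \exists d\, (\neg P(b) \land P(g) \lor \neg P(d) \lor \neg P(f))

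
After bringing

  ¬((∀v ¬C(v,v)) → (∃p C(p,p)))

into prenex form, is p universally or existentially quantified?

First replace A → B with ¬A ∨ B.
  ¬(¬(∀v ¬C(v,v)) ∨ (∃p C(p,p)))
Drive negations inward (¬∀x A ≡ ∃x ¬A, ¬∃x A ≡ ∀x ¬A, De Morgan for ∧/∨):
  (∀v ¬C(v,v)) ∧ (∀p ¬C(p,p))
All bound variables are already distinct, so no renaming is needed.
Extract every quantifier outward, since the variables are now distinct and don't occur free across branches:
  ∀v ∀p (¬C(v,v) ∧ ¬C(p,p))
The quantifier ∃p sits under an odd number of negations (counting the antecedent side of each →), so it flips to ∀p.

universal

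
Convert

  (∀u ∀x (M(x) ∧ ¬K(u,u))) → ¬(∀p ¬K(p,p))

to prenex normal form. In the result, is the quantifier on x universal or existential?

existential

Rewrite implications/biconditionals: A → B as ¬A ∨ B.
  ¬(∀u ∀x (M(x) ∧ ¬K(u,u))) ∨ ¬(∀p ¬K(p,p))
Drive negations inward (¬∀x A ≡ ∃x ¬A, ¬∃x A ≡ ∀x ¬A, De Morgan for ∧/∨):
  (∃u ∃x (¬M(x) ∨ K(u,u))) ∨ (∃p K(p,p))
All bound variables are already distinct, so no renaming is needed.
Extract every quantifier outward, since the variables are now distinct and don't occur free across branches:
  ∃u ∃x ∃p (¬M(x) ∨ K(u,u) ∨ K(p,p))
The quantifier ∀x sits under an odd number of negations (counting the antecedent side of each →), so it flips to ∃x.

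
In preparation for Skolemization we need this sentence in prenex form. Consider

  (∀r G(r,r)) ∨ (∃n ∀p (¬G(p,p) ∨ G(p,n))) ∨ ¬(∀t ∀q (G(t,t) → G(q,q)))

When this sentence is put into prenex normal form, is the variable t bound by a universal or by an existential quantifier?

First replace A → B with ¬A ∨ B.
  (∀r G(r,r)) ∨ (∃n ∀p (¬G(p,p) ∨ G(p,n))) ∨ ¬(∀t ∀q (¬G(t,t) ∨ G(q,q)))
Push ¬ through the quantifiers and connectives to reach negation normal form:
  (∀r G(r,r)) ∨ (∃n ∀p (¬G(p,p) ∨ G(p,n))) ∨ (∃t ∃q (G(t,t) ∧ ¬G(q,q)))
All bound variables are already distinct, so no renaming is needed.
Pull the quantifiers to the front (each side's bound variable is not free in the other side):
  ∀r ∃n ∀p ∃t ∃q (G(r,r) ∨ ¬G(p,p) ∨ G(p,n) ∨ G(t,t) ∧ ¬G(q,q))
The quantifier ∀t sits under an odd number of negations (counting the antecedent side of each →), so it flips to ∃t.

existential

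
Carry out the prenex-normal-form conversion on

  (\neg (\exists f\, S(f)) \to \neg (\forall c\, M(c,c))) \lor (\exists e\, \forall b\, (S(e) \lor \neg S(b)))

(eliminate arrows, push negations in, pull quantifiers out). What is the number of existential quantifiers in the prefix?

3

Eliminate → and ↔ using ¬ and ∨.
  \neg \neg (\exists f\, S(f)) \lor \neg (\forall c\, M(c,c)) \lor (\exists e\, \forall b\, (S(e) \lor \neg S(b)))
Push ¬ through the quantifiers and connectives to reach negation normal form:
  (\exists f\, S(f)) \lor (\exists c\, \neg M(c,c)) \lor (\exists e\, \forall b\, (S(e) \lor \neg S(b)))
All bound variables are already distinct, so no renaming is needed.
Pull the quantifiers to the front (each side's bound variable is not free in the other side):
  \exists f\, \exists c\, \exists e\, \forall b\, (S(f) \lor \neg M(c,c) \lor S(e) \lor \neg S(b))
The prefix is \exists f \exists c \exists e \forall b: 1 universal, 3 existential.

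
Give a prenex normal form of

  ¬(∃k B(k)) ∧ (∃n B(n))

∀k ∃n (¬B(k) ∧ B(n))

Drive negations inward (¬∀x A ≡ ∃x ¬A, ¬∃x A ≡ ∀x ¬A, De Morgan for ∧/∨):
  (∀k ¬B(k)) ∧ (∃n B(n))
All bound variables are already distinct, so no renaming is needed.
Pull the quantifiers to the front (each side's bound variable is not free in the other side):
  ∀k ∃n (¬B(k) ∧ B(n))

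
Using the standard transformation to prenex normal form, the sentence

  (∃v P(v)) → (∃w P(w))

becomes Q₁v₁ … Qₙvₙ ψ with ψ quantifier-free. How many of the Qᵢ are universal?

1

First replace A → B with ¬A ∨ B.
  ¬(∃v P(v)) ∨ (∃w P(w))
Drive negations inward (¬∀x A ≡ ∃x ¬A, ¬∃x A ≡ ∀x ¬A, De Morgan for ∧/∨):
  (∀v ¬P(v)) ∨ (∃w P(w))
Extract every quantifier outward, since the variables are now distinct and don't occur free across branches:
  ∀v ∃w (¬P(v) ∨ P(w))
The prefix is ∀v ∃w: 1 universal, 1 existential.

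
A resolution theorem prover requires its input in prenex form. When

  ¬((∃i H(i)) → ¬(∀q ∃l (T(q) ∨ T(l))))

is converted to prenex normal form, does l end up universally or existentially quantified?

existential

Eliminate → and ↔ using ¬ and ∨.
  ¬(¬(∃i H(i)) ∨ ¬(∀q ∃l (T(q) ∨ T(l))))
Move each ¬ inward, flipping quantifiers it crosses:
  (∃i H(i)) ∧ (∀q ∃l (T(q) ∨ T(l)))
All bound variables are already distinct, so no renaming is needed.
Finally move all quantifiers to the prefix:
  ∃i ∀q ∃l (H(i) ∧ (T(q) ∨ T(l)))
The quantifier ∃l sits under an even number of negations (counting the antecedent side of each →), so it remains existential.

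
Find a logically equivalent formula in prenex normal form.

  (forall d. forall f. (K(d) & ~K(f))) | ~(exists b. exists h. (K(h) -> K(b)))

forall d. forall f. forall b. forall h. (K(d) & ~K(f) | K(h) & ~K(b))

First replace A → B with ¬A ∨ B.
  (forall d. forall f. (K(d) & ~K(f))) | ~(exists b. exists h. (~K(h) | K(b)))
Push ¬ through the quantifiers and connectives to reach negation normal form:
  (forall d. forall f. (K(d) & ~K(f))) | (forall b. forall h. (K(h) & ~K(b)))
All bound variables are already distinct, so no renaming is needed.
Extract every quantifier outward, since the variables are now distinct and don't occur free across branches:
  forall d. forall f. forall b. forall h. (K(d) & ~K(f) | K(h) & ~K(b))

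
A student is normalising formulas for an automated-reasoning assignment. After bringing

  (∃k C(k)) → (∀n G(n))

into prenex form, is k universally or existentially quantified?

Rewrite implications/biconditionals: A → B as ¬A ∨ B.
  ¬(∃k C(k)) ∨ (∀n G(n))
Move each ¬ inward, flipping quantifiers it crosses:
  (∀k ¬C(k)) ∨ (∀n G(n))
Extract every quantifier outward, since the variables are now distinct and don't occur free across branches:
  ∀k ∀n (¬C(k) ∨ G(n))
The quantifier ∃k sits under an odd number of negations (counting the antecedent side of each →), so it flips to ∀k.

universal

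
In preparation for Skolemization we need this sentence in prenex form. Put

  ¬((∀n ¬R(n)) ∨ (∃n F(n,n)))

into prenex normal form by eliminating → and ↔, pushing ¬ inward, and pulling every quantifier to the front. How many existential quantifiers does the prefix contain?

Drive negations inward (¬∀x A ≡ ∃x ¬A, ¬∃x A ≡ ∀x ¬A, De Morgan for ∧/∨):
  (∃n R(n)) ∧ (∀n ¬F(n,n))
Rename bound variables to avoid capture: n↦c.
  (∃n R(n)) ∧ (∀c ¬F(c,c))
Finally move all quantifiers to the prefix:
  ∃n ∀c (R(n) ∧ ¬F(c,c))
The prefix is ∃n ∀c: 1 universal, 1 existential.

1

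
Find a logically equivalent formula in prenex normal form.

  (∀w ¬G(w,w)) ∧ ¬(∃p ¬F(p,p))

Drive negations inward (¬∀x A ≡ ∃x ¬A, ¬∃x A ≡ ∀x ¬A, De Morgan for ∧/∨):
  (∀w ¬G(w,w)) ∧ (∀p F(p,p))
All bound variables are already distinct, so no renaming is needed.
Extract every quantifier outward, since the variables are now distinct and don't occur free across branches:
  ∀w ∀p (¬G(w,w) ∧ F(p,p))

∀w ∀p (¬G(w,w) ∧ F(p,p))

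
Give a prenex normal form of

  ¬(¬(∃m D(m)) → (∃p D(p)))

Rewrite implications/biconditionals: A → B as ¬A ∨ B.
  ¬(¬¬(∃m D(m)) ∨ (∃p D(p)))
Move each ¬ inward, flipping quantifiers it crosses:
  (∀m ¬D(m)) ∧ (∀p ¬D(p))
Pull the quantifiers to the front (each side's bound variable is not free in the other side):
  ∀m ∀p (¬D(m) ∧ ¬D(p))

∀m ∀p (¬D(m) ∧ ¬D(p))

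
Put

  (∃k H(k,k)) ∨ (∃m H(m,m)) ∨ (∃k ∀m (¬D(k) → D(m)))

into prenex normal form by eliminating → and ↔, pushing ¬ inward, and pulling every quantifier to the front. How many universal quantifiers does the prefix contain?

1

Eliminate → and ↔ using ¬ and ∨.
  (∃k H(k,k)) ∨ (∃m H(m,m)) ∨ (∃k ∀m (¬¬D(k) ∨ D(m)))
Drive negations inward (¬∀x A ≡ ∃x ¬A, ¬∃x A ≡ ∀x ¬A, De Morgan for ∧/∨):
  (∃k H(k,k)) ∨ (∃m H(m,m)) ∨ (∃k ∀m (D(k) ∨ D(m)))
Give each quantifier a distinct variable: k↦b, m↦u.
  (∃k H(k,k)) ∨ (∃m H(m,m)) ∨ (∃b ∀u (D(b) ∨ D(u)))
Extract every quantifier outward, since the variables are now distinct and don't occur free across branches:
  ∃k ∃m ∃b ∀u (H(k,k) ∨ H(m,m) ∨ D(b) ∨ D(u))
The prefix is ∃k ∃m ∃b ∀u: 1 universal, 3 existential.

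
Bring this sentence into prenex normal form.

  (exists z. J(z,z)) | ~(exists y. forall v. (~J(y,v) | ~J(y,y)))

exists z. forall y. exists v. (J(z,z) | J(y,v) & J(y,y))

Move each ¬ inward, flipping quantifiers it crosses:
  (exists z. J(z,z)) | (forall y. exists v. (J(y,v) & J(y,y)))
Finally move all quantifiers to the prefix:
  exists z. forall y. exists v. (J(z,z) | J(y,v) & J(y,y))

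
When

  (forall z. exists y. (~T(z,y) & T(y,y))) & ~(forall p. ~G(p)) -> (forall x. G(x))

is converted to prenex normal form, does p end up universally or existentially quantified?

universal

First replace A → B with ¬A ∨ B.
  ~((forall z. exists y. (~T(z,y) & T(y,y))) & ~(forall p. ~G(p))) | (forall x. G(x))
Move each ¬ inward, flipping quantifiers it crosses:
  (exists z. forall y. (T(z,y) | ~T(y,y))) | (forall p. ~G(p)) | (forall x. G(x))
All bound variables are already distinct, so no renaming is needed.
Finally move all quantifiers to the prefix:
  exists z. forall y. forall p. forall x. (T(z,y) | ~T(y,y) | ~G(p) | G(x))
The quantifier forall p sits under an even number of negations (counting the antecedent side of each →), so it remains universal.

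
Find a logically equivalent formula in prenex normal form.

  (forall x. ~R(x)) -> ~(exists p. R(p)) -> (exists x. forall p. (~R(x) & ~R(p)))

exists x. exists p. exists y1. forall a. (R(x) | R(p) | ~R(y1) & ~R(a))

Eliminate → and ↔ using ¬ and ∨.
  ~(forall x. ~R(x)) | ~~(exists p. R(p)) | (exists x. forall p. (~R(x) & ~R(p)))
Drive negations inward (¬∀x A ≡ ∃x ¬A, ¬∃x A ≡ ∀x ¬A, De Morgan for ∧/∨):
  (exists x. R(x)) | (exists p. R(p)) | (exists x. forall p. (~R(x) & ~R(p)))
Rename bound variables to avoid capture: x↦y1, p↦a.
  (exists x. R(x)) | (exists p. R(p)) | (exists y1. forall a. (~R(y1) & ~R(a)))
Pull the quantifiers to the front (each side's bound variable is not free in the other side):
  exists x. exists p. exists y1. forall a. (R(x) | R(p) | ~R(y1) & ~R(a))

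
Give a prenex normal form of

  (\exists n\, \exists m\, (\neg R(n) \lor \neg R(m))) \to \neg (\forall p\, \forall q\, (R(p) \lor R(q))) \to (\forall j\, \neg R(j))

Eliminate → and ↔ using ¬ and ∨.
  \neg (\exists n\, \exists m\, (\neg R(n) \lor \neg R(m))) \lor \neg \neg (\forall p\, \forall q\, (R(p) \lor R(q))) \lor (\forall j\, \neg R(j))
Push ¬ through the quantifiers and connectives to reach negation normal form:
  (\forall n\, \forall m\, (R(n) \land R(m))) \lor (\forall p\, \forall q\, (R(p) \lor R(q))) \lor (\forall j\, \neg R(j))
Pull the quantifiers to the front (each side's bound variable is not free in the other side):
  \forall n\, \forall m\, \forall p\, \forall q\, \forall j\, (R(n) \land R(m) \lor R(p) \lor R(q) \lor \neg R(j))

\forall n\, \forall m\, \forall p\, \forall q\, \forall j\, (R(n) \land R(m) \lor R(p) \lor R(q) \lor \neg R(j))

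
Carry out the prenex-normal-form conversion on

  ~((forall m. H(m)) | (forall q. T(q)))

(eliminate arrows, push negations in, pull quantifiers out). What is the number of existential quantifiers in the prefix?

2

Drive negations inward (¬∀x A ≡ ∃x ¬A, ¬∃x A ≡ ∀x ¬A, De Morgan for ∧/∨):
  (exists m. ~H(m)) & (exists q. ~T(q))
All bound variables are already distinct, so no renaming is needed.
Pull the quantifiers to the front (each side's bound variable is not free in the other side):
  exists m. exists q. (~H(m) & ~T(q))
The prefix is exists m exists q: 0 universal, 2 existential.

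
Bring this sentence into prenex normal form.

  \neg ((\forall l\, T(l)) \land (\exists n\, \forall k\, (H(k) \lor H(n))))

\exists l\, \forall n\, \exists k\, (\neg T(l) \lor \neg H(k) \land \neg H(n))

Drive negations inward (¬∀x A ≡ ∃x ¬A, ¬∃x A ≡ ∀x ¬A, De Morgan for ∧/∨):
  (\exists l\, \neg T(l)) \lor (\forall n\, \exists k\, (\neg H(k) \land \neg H(n)))
All bound variables are already distinct, so no renaming is needed.
Pull the quantifiers to the front (each side's bound variable is not free in the other side):
  \exists l\, \forall n\, \exists k\, (\neg T(l) \lor \neg H(k) \land \neg H(n))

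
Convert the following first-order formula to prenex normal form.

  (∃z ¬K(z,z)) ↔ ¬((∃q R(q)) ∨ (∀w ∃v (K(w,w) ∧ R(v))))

Eliminate → and ↔ using ¬ and ∨; A ↔ B as (¬A ∨ B) ∧ (¬B ∨ A).
  (¬(∃z ¬K(z,z)) ∨ ¬((∃q R(q)) ∨ (∀w ∃v (K(w,w) ∧ R(v))))) ∧ (¬¬((∃q R(q)) ∨ (∀w ∃v (K(w,w) ∧ R(v)))) ∨ (∃z ¬K(z,z)))
Drive negations inward (¬∀x A ≡ ∃x ¬A, ¬∃x A ≡ ∀x ¬A, De Morgan for ∧/∨):
  ((∀z K(z,z)) ∨ (∀q ¬R(q)) ∧ (∃w ∀v (¬K(w,w) ∨ ¬R(v)))) ∧ ((∃q R(q)) ∨ (∀w ∃v (K(w,w) ∧ R(v))) ∨ (∃z ¬K(z,z)))
Give each quantifier a distinct variable: q↦x1, w↦b, v↦p, z↦r.
  ((∀z K(z,z)) ∨ (∀q ¬R(q)) ∧ (∃w ∀v (¬K(w,w) ∨ ¬R(v)))) ∧ ((∃x1 R(x1)) ∨ (∀b ∃p (K(b,b) ∧ R(p))) ∨ (∃r ¬K(r,r)))
Pull the quantifiers to the front (each side's bound variable is not free in the other side):
  ∀z ∀q ∃w ∀v ∃x1 ∀b ∃p ∃r ((K(z,z) ∨ ¬R(q) ∧ (¬K(w,w) ∨ ¬R(v))) ∧ (R(x1) ∨ K(b,b) ∧ R(p) ∨ ¬K(r,r)))

∀z ∀q ∃w ∀v ∃x1 ∀b ∃p ∃r ((K(z,z) ∨ ¬R(q) ∧ (¬K(w,w) ∨ ¬R(v))) ∧ (R(x1) ∨ K(b,b) ∧ R(p) ∨ ¬K(r,r)))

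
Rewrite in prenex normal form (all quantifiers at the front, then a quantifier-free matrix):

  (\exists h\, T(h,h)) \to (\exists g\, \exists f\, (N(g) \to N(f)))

First replace A → B with ¬A ∨ B.
  \neg (\exists h\, T(h,h)) \lor (\exists g\, \exists f\, (\neg N(g) \lor N(f)))
Push ¬ through the quantifiers and connectives to reach negation normal form:
  (\forall h\, \neg T(h,h)) \lor (\exists g\, \exists f\, (\neg N(g) \lor N(f)))
All bound variables are already distinct, so no renaming is needed.
Finally move all quantifiers to the prefix:
  \forall h\, \exists g\, \exists f\, (\neg T(h,h) \lor \neg N(g) \lor N(f))

\forall h\, \exists g\, \exists f\, (\neg T(h,h) \lor \neg N(g) \lor N(f))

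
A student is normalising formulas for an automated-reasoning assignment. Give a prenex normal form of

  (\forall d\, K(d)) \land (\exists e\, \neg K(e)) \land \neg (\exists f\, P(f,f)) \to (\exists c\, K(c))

\exists d\, \forall e\, \exists f\, \exists c\, (\neg K(d) \lor K(e) \lor P(f,f) \lor K(c))

Rewrite implications/biconditionals: A → B as ¬A ∨ B.
  \neg ((\forall d\, K(d)) \land (\exists e\, \neg K(e)) \land \neg (\exists f\, P(f,f))) \lor (\exists c\, K(c))
Push ¬ through the quantifiers and connectives to reach negation normal form:
  (\exists d\, \neg K(d)) \lor (\forall e\, K(e)) \lor (\exists f\, P(f,f)) \lor (\exists c\, K(c))
Pull the quantifiers to the front (each side's bound variable is not free in the other side):
  \exists d\, \forall e\, \exists f\, \exists c\, (\neg K(d) \lor K(e) \lor P(f,f) \lor K(c))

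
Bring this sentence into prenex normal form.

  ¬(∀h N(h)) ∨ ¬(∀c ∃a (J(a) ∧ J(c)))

∃h ∃c ∀a (¬N(h) ∨ ¬J(a) ∨ ¬J(c))

Drive negations inward (¬∀x A ≡ ∃x ¬A, ¬∃x A ≡ ∀x ¬A, De Morgan for ∧/∨):
  (∃h ¬N(h)) ∨ (∃c ∀a (¬J(a) ∨ ¬J(c)))
All bound variables are already distinct, so no renaming is needed.
Finally move all quantifiers to the prefix:
  ∃h ∃c ∀a (¬N(h) ∨ ¬J(a) ∨ ¬J(c))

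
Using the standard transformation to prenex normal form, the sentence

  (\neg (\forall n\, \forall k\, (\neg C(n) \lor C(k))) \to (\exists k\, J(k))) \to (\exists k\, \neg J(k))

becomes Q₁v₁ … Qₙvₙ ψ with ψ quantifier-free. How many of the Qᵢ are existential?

3

Eliminate → and ↔ using ¬ and ∨.
  \neg (\neg \neg (\forall n\, \forall k\, (\neg C(n) \lor C(k))) \lor (\exists k\, J(k))) \lor (\exists k\, \neg J(k))
Move each ¬ inward, flipping quantifiers it crosses:
  (\exists n\, \exists k\, (C(n) \land \neg C(k))) \land (\forall k\, \neg J(k)) \lor (\exists k\, \neg J(k))
Standardize variables apart so no two quantifiers bind the same name: k↦q, k↦w1.
  (\exists n\, \exists k\, (C(n) \land \neg C(k))) \land (\forall q\, \neg J(q)) \lor (\exists w1\, \neg J(w1))
Pull the quantifiers to the front (each side's bound variable is not free in the other side):
  \exists n\, \exists k\, \forall q\, \exists w1\, (C(n) \land \neg C(k) \land \neg J(q) \lor \neg J(w1))
The prefix is \exists n \exists k \forall q \exists w1: 1 universal, 3 existential.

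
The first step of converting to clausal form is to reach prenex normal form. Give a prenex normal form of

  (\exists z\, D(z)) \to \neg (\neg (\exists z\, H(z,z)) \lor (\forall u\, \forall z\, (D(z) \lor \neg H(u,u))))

Eliminate → and ↔ using ¬ and ∨.
  \neg (\exists z\, D(z)) \lor \neg (\neg (\exists z\, H(z,z)) \lor (\forall u\, \forall z\, (D(z) \lor \neg H(u,u))))
Push ¬ through the quantifiers and connectives to reach negation normal form:
  (\forall z\, \neg D(z)) \lor (\exists z\, H(z,z)) \land (\exists u\, \exists z\, (\neg D(z) \land H(u,u)))
Give each quantifier a distinct variable: z↦x, z↦p.
  (\forall z\, \neg D(z)) \lor (\exists x\, H(x,x)) \land (\exists u\, \exists p\, (\neg D(p) \land H(u,u)))
Extract every quantifier outward, since the variables are now distinct and don't occur free across branches:
  \forall z\, \exists x\, \exists u\, \exists p\, (\neg D(z) \lor H(x,x) \land \neg D(p) \land H(u,u))

\forall z\, \exists x\, \exists u\, \exists p\, (\neg D(z) \lor H(x,x) \land \neg D(p) \land H(u,u))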